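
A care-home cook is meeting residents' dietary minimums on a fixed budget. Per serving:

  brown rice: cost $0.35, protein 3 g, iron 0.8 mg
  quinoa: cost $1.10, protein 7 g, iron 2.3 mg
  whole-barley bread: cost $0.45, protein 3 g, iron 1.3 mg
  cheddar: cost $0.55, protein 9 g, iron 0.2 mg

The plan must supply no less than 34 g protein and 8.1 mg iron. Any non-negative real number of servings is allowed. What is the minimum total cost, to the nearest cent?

With two linear requirements the optimum uses one or two foods; enumerate the corners.
brown rice only: max(34/3, 8.1/0.8) = 11.33 servings → $3.97.
quinoa only: max(34/7, 8.1/2.3) = 4.857 servings → $5.34.
whole-barley bread only: max(34/3, 8.1/1.3) = 11.33 servings → $5.10.
cheddar only: max(34/9, 8.1/0.2) = 40.5 servings → $22.27.
brown rice + quinoa: the both-tight solution has a negative serving — not a feasible corner.
brown rice + whole-barley bread: the both-tight solution has a negative serving — not a feasible corner.
brown rice + cheddar with both tight: 10.02 servings and 0.4394 servings → $3.75.
quinoa + whole-barley bread: the both-tight solution has a negative serving — not a feasible corner.
quinoa + cheddar with both tight: 3.425 servings and 1.114 servings → $4.38.
whole-barley bread + cheddar with both tight: 5.955 servings and 1.793 servings → $3.67.
The minimum over all feasible corners is $3.67.

$3.67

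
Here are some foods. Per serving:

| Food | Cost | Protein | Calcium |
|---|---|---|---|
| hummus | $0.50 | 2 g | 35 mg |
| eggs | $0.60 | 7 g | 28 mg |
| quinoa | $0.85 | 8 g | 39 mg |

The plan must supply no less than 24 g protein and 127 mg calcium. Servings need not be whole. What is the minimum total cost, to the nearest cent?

Compare the cost at each extreme point of the feasible region.
hummus only: max(24/2, 127/35) = 12 servings → $6.00.
eggs only: max(24/7, 127/28) = 4.536 servings → $2.72.
quinoa only: max(24/8, 127/39) = 3.256 servings → $2.77.
hummus + eggs with both tight: 1.148 servings and 3.101 servings → $2.43.
hummus + quinoa with both tight: 0.396 servings and 2.901 servings → $2.66.
eggs + quinoa: intersection lies outside the first quadrant.
So the least-cost plan costs $2.43.

$2.43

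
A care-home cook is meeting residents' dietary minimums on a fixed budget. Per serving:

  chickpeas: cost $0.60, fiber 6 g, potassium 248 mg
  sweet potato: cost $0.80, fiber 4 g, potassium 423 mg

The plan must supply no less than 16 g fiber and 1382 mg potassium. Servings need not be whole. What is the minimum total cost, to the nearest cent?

$2.72

For a min-cost LP with two ≥-constraints, a basic feasible solution has at most two positive variables.
chickpeas only: max(16/6, 1382/248) = 5.573 servings → $3.34.
sweet potato only: max(16/4, 1382/423) = 4 servings → $3.20.
chickpeas + sweet potato with both tight: 0.8021 servings and 2.797 servings → $2.72.
Cheapest feasible corner: $2.72.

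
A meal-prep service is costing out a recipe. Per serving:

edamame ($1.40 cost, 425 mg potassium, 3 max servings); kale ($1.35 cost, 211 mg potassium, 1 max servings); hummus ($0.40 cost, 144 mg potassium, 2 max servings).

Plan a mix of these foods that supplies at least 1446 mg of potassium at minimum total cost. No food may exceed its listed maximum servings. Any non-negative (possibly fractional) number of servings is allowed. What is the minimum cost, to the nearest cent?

$4.61

Cost per mg of potassium: hummus $0.0028, edamame $0.0033, kale $0.0064.
Take 2 servings of hummus: +288.0 mg potassium for $0.80 (total $0.80, still need 1158.0 mg).
Take 2.725 servings of edamame: +1158.0 mg potassium for $3.81 (total $4.61, still need 0.0 mg).
Filling from the cheapest source first is optimal under one linear minimum: $4.61.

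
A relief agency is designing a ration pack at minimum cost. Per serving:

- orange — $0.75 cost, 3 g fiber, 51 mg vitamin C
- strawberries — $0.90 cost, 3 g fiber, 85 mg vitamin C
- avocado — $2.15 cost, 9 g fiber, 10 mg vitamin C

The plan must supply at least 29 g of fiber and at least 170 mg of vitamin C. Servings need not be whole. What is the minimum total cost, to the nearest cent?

This is a tiny linear program; its minimum lies at a vertex of the feasible set. List the vertices and price them.
orange only: max(29/3, 170/51) = 9.667 servings → $7.25.
strawberries only: max(29/3, 170/85) = 9.667 servings → $8.70.
avocado only: max(29/9, 170/10) = 17 servings → $36.55.
orange + strawberries: intersection lies outside the first quadrant.
orange + avocado with both tight: 2.89 servings and 2.259 servings → $7.02.
strawberries + avocado with both tight: 1.687 servings and 2.66 servings → $7.24.
The minimum over all feasible corners is $7.02.

$7.02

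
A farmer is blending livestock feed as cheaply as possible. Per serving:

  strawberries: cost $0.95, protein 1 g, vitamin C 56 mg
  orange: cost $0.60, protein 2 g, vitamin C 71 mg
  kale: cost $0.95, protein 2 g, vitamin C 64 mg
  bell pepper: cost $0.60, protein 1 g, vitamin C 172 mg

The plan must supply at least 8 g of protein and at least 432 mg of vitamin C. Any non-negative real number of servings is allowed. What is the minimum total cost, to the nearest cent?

strawberries only: max(8/1, 432/56) = 8 servings → $7.60.
orange only: max(8/2, 432/71) = 6.085 servings → $3.65.
kale only: max(8/2, 432/64) = 6.75 servings → $6.41.
bell pepper only: max(8/1, 432/172) = 8 servings → $4.80.
strawberries + orange with both tight: 7.22 servings and 0.3902 servings → $7.09.
strawberries + kale with both tight: 7.333 servings and 0.3333 servings → $7.28.
strawberries + bell pepper: the both-tight solution has a negative serving — not a feasible corner.
orange + kale: intersection lies outside the first quadrant.
orange + bell pepper with both tight: 3.458 servings and 1.084 servings → $2.73.
kale + bell pepper with both tight: 3.371 servings and 1.257 servings → $3.96.
The minimum over all feasible corners is $2.73.

$2.73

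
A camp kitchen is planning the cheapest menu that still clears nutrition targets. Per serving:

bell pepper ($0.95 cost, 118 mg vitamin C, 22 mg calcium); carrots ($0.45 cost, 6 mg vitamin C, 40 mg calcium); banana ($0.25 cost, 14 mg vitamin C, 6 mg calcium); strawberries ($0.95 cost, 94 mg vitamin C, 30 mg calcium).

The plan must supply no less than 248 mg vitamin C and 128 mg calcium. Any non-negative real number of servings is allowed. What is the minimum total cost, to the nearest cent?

Minimising a linear cost over {vitamin C ≥ 248, calcium ≥ 128, servings ≥ 0} — the optimum is at a vertex, using one or two foods.
bell pepper only: max(248/118, 128/22) = 5.818 servings → $5.53.
carrots only: max(248/6, 128/40) = 41.33 servings → $18.60.
banana only: max(248/14, 128/6) = 21.33 servings → $5.33.
strawberries only: max(248/94, 128/30) = 4.267 servings → $4.05.
bell pepper + carrots with both tight: 1.995 servings and 2.103 servings → $2.84.
bell pepper + banana with both targets exact would need a negative amount; discard.
bell pepper + strawberries: intersection lies outside the first quadrant.
carrots + banana with both tight: 0.5802 servings and 17.47 servings → $4.63.
carrots + strawberries with both tight: 1.283 servings and 2.556 servings → $3.01.
banana + strawberries: intersection lies outside the first quadrant.
Cheapest feasible corner: $2.84.

$2.84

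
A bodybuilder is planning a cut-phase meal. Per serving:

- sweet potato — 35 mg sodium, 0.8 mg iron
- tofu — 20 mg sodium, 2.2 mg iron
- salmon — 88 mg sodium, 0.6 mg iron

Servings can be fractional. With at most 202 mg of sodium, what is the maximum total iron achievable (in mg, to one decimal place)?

22.2 mg

Iron per mg sodium: tofu 0.11, sweet potato 0.02286, salmon 0.006818.
With no serving limits, spend the whole sodium allowance on tofu: 202 mg / 20 mg × 2.2 mg = 22.2 mg.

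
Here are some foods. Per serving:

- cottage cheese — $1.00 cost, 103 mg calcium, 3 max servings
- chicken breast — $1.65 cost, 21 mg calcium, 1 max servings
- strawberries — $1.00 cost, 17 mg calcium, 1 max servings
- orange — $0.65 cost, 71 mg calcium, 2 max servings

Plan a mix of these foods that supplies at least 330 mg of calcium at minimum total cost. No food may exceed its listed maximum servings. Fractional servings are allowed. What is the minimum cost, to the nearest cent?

$3.13

Cost per mg of calcium: orange $0.0092, cottage cheese $0.0097, strawberries $0.0588, chicken breast $0.0786.
Take 2 servings of orange: +142.0 mg calcium for $1.30 (total $1.30, still need 188.0 mg).
Take 1.825 servings of cottage cheese: +188.0 mg calcium for $1.83 (total $3.13, still need 0.0 mg).
Greedy by cheapest-per-mg is optimal for a single linear constraint, so the minimum cost is $3.13.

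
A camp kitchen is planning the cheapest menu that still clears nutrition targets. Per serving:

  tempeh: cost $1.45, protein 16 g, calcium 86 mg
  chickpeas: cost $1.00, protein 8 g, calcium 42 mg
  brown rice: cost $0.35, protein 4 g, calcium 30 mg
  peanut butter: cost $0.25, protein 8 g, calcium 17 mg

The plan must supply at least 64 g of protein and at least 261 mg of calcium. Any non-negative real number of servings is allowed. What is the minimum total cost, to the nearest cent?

Minimising a linear cost over {protein ≥ 64, calcium ≥ 261, servings ≥ 0} — the optimum is at a vertex, using one or two foods.
tempeh only: max(64/16, 261/86) = 4 servings → $5.80.
chickpeas only: max(64/8, 261/42) = 8 servings → $8.00.
brown rice only: max(64/4, 261/30) = 16 servings → $5.60.
peanut butter only: max(64/8, 261/17) = 15.35 servings → $3.84.
tempeh + chickpeas: intersection lies outside the first quadrant.
tempeh + brown rice with both targets exact would need a negative amount; discard.
tempeh + peanut butter with both tight: 2.404 servings and 3.192 servings → $4.28.
chickpeas + brown rice: the both-tight solution has a negative serving — not a feasible corner.
chickpeas + peanut butter with both tight: 5 servings and 3 servings → $5.75.
brown rice + peanut butter with both tight: 5.814 servings and 5.093 servings → $3.31.
The minimum over all feasible corners is $3.31.

$3.31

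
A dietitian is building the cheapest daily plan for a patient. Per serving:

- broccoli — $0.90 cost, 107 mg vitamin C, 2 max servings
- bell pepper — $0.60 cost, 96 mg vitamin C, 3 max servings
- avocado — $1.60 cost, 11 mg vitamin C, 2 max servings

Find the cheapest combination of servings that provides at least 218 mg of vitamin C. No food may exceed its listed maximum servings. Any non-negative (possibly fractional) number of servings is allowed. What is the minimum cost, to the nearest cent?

Cost per mg of vitamin C: bell pepper $0.0063, broccoli $0.0084, avocado $0.1455.
Take 2.271 servings of bell pepper: +218.0 mg vitamin C for $1.36 (total $1.36, still need 0.0 mg).
Greedy by cheapest-per-mg is optimal for a single linear constraint, so the minimum cost is $1.36.

$1.36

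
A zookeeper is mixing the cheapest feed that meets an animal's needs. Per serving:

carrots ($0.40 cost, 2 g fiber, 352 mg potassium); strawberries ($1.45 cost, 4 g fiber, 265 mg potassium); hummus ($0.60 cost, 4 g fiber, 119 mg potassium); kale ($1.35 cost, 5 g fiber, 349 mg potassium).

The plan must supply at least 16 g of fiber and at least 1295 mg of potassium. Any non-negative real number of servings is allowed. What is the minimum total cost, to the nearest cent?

$2.68

The cheapest plan sits at a corner of the feasible region — with two constraints it uses at most two foods.
carrots only: max(16/2, 1295/352) = 8 servings → $3.20.
strawberries only: max(16/4, 1295/265) = 4.887 servings → $7.09.
hummus only: max(16/4, 1295/119) = 10.88 servings → $6.53.
kale only: max(16/5, 1295/349) = 3.711 servings → $5.01.
carrots + strawberries with both tight: 1.071 servings and 3.465 servings → $5.45.
carrots + hummus with both tight: 2.8 servings and 2.6 servings → $2.68.
carrots + kale with both tight: 0.839 servings and 2.864 servings → $4.20.
strawberries + hummus: the both-tight solution has a negative serving — not a feasible corner.
strawberries + kale: intersection lies outside the first quadrant.
hummus + kale: intersection lies outside the first quadrant.
The minimum over all feasible corners is $2.68.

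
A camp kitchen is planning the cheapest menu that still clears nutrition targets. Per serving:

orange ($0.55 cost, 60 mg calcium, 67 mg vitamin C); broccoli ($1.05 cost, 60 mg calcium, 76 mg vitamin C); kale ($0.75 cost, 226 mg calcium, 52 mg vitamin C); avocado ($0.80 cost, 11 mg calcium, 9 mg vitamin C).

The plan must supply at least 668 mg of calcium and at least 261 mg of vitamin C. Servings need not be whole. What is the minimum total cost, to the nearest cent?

$2.92

This is a tiny linear program; its minimum lies at a vertex of the feasible set. List the vertices and price them.
orange only: max(668/60, 261/67) = 11.13 servings → $6.12.
broccoli only: max(668/60, 261/76) = 11.13 servings → $11.69.
kale only: max(668/226, 261/52) = 5.019 servings → $3.76.
avocado only: max(668/11, 261/9) = 60.73 servings → $48.58.
orange + broccoli: the both-tight solution has a negative serving — not a feasible corner.
orange + kale with both tight: 2.017 servings and 2.42 servings → $2.92.
orange + avocado: the both-tight solution has a negative serving — not a feasible corner.
broccoli + kale with both tight: 1.725 servings and 2.498 servings → $3.68.
broccoli + avocado with both targets exact would need a negative amount; discard.
kale + avocado with both tight: 2.148 servings and 16.59 servings → $14.88.
So the least-cost plan costs $2.92.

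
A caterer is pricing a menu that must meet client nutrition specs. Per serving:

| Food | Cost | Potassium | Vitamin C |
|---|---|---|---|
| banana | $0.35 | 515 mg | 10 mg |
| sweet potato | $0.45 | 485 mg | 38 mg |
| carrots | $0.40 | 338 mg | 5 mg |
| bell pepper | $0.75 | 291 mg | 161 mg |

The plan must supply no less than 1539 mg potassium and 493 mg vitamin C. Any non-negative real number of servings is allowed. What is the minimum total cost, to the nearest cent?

Minimising a linear cost over {potassium ≥ 1539, vitamin C ≥ 493, servings ≥ 0} — the optimum is at a vertex, using one or two foods.
banana only: max(1539/515, 493/10) = 49.3 servings → $17.25.
sweet potato only: max(1539/485, 493/38) = 12.97 servings → $5.84.
carrots only: max(1539/338, 493/5) = 98.6 servings → $39.44.
bell pepper only: max(1539/291, 493/161) = 5.289 servings → $3.97.
banana + sweet potato with both targets exact would need a negative amount; discard.
banana + carrots: intersection lies outside the first quadrant.
banana + bell pepper with both tight: 1.304 servings and 2.981 servings → $2.69.
sweet potato + carrots: intersection lies outside the first quadrant.
sweet potato + bell pepper with both tight: 1.556 servings and 2.695 servings → $2.72.
carrots + bell pepper with both tight: 1.97 servings and 3.001 servings → $3.04.
Cheapest feasible corner: $2.69.

$2.69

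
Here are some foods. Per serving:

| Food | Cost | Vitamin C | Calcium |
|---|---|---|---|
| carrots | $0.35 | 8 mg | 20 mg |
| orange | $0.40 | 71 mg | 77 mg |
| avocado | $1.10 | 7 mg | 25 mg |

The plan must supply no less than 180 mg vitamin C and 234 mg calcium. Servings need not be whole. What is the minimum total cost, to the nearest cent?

$1.22

For a min-cost LP with two ≥-constraints, a basic feasible solution has at most two positive variables.
carrots only: max(180/8, 234/20) = 22.5 servings → $7.88.
orange only: max(180/71, 234/77) = 3.039 servings → $1.22.
avocado only: max(180/7, 234/25) = 25.71 servings → $28.29.
carrots + orange with both tight: 3.425 servings and 2.149 servings → $2.06.
carrots + avocado: intersection lies outside the first quadrant.
orange + avocado with both tight: 2.316 servings and 2.228 servings → $3.38.
So the least-cost plan costs $1.22.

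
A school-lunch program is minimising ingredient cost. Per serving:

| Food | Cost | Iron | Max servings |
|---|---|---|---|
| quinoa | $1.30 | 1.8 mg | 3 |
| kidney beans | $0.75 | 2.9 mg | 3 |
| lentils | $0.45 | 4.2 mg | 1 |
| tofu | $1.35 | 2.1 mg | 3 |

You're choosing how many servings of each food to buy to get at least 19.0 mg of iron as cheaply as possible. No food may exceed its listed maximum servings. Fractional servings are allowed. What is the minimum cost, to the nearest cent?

$6.62

Cost per mg of iron: lentils $0.1071, kidney beans $0.2586, tofu $0.6429, quinoa $0.7222.
Take 1 serving of lentils: +4.2 mg iron for $0.45 (total $0.45, still need 14.8 mg).
Take 3 servings of kidney beans: +8.7 mg iron for $2.25 (total $2.70, still need 6.1 mg).
Take 2.905 servings of tofu: +6.1 mg iron for $3.92 (total $6.62, still need 0.0 mg).
Greedy by cheapest-per-mg is optimal for a single linear constraint, so the minimum cost is $6.62.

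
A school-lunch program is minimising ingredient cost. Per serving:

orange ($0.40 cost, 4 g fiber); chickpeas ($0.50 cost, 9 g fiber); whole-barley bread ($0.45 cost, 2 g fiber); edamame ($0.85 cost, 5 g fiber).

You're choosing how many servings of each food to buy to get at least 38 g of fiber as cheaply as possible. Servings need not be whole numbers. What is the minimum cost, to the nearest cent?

Cost per g of fiber: chickpeas $0.0556, orange $0.1000, edamame $0.1700, whole-barley bread $0.2250.
With no serving limits, use only chickpeas: 38 g / 9 g = 4.222 servings × $0.50 = $2.11.

$2.11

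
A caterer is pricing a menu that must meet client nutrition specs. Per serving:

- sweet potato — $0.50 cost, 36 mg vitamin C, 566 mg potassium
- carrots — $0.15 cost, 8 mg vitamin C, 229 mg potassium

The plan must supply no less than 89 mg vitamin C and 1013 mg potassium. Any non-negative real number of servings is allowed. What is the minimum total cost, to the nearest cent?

Two binding constraints pin down two serving amounts, so the optimal mix uses at most two foods. The candidates are each food alone (scaled to the tighter of vitamin C/potassium) and each pair with both constraints tight.
sweet potato only: max(89/36, 1013/566) = 2.472 servings → $1.24.
carrots only: max(89/8, 1013/229) = 11.12 servings → $1.67.
sweet potato + carrots with both targets exact would need a negative amount; discard.
Cheapest feasible corner: $1.24.

$1.24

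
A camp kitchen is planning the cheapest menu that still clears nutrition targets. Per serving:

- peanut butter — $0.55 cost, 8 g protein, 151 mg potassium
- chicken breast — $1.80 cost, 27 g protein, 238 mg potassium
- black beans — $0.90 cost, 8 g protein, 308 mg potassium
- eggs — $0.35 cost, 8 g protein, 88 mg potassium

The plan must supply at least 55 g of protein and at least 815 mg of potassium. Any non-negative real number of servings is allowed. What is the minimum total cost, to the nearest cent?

$2.93

peanut butter only: max(55/8, 815/151) = 6.875 servings → $3.78.
chicken breast only: max(55/27, 815/238) = 3.424 servings → $6.16.
black beans only: max(55/8, 815/308) = 6.875 servings → $6.19.
eggs only: max(55/8, 815/88) = 9.261 servings → $3.24.
peanut butter + chicken breast with both tight: 4.103 servings and 0.8214 servings → $3.74.
peanut butter + black beans: intersection lies outside the first quadrant.
peanut butter + eggs with both tight: 3.333 servings and 3.542 servings → $3.07.
chicken breast + black beans with both tight: 1.625 servings and 1.39 servings → $4.18.
chicken breast + eggs with both targets exact would need a negative amount; discard.
black beans + eggs with both tight: 0.9545 servings and 5.92 servings → $2.93.
Cheapest feasible corner: $2.93.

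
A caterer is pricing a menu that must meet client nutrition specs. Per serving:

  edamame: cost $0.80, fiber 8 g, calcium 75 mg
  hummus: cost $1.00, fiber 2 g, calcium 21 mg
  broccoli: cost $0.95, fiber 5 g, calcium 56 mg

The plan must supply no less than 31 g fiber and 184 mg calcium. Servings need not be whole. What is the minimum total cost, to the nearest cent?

$3.10

At the optimum either one food covers both requirements or two foods hit both targets exactly; no other combination can be cheaper.
edamame only: max(31/8, 184/75) = 3.875 servings → $3.10.
hummus only: max(31/2, 184/21) = 15.5 servings → $15.50.
broccoli only: max(31/5, 184/56) = 6.2 servings → $5.89.
edamame + hummus: the both-tight solution has a negative serving — not a feasible corner.
edamame + broccoli: the both-tight solution has a negative serving — not a feasible corner.
hummus + broccoli with both targets exact would need a negative amount; discard.
The minimum over all feasible corners is $3.10.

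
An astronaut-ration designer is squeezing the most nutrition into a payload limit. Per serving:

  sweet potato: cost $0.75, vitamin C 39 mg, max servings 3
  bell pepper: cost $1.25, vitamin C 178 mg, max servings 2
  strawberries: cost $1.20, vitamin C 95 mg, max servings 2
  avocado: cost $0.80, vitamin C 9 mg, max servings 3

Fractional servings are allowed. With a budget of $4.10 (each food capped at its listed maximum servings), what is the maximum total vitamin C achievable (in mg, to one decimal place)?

482.7 mg

Vitamin C per dollar: bell pepper 142.4, strawberries 79.17, sweet potato 52, avocado 11.25.
Take 2 servings of bell pepper: spends $2.50, +356.0 mg vitamin C (running total 356.0 mg).
Take 1.333 servings of strawberries: spends $1.60, +126.7 mg vitamin C (running total 482.7 mg).
Filling greedily by vitamin C-per-dollar is optimal for one linear limit, giving 482.7 mg.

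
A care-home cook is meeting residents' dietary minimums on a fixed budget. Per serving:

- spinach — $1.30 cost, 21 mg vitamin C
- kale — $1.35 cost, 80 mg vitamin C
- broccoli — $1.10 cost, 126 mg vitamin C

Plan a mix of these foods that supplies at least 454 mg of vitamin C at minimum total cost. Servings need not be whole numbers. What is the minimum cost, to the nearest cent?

$3.96

Cost per mg of vitamin C: broccoli $0.0087, kale $0.0169, spinach $0.0619.
With no serving limits, use only broccoli: 454 mg / 126 mg = 3.603 servings × $1.10 = $3.96.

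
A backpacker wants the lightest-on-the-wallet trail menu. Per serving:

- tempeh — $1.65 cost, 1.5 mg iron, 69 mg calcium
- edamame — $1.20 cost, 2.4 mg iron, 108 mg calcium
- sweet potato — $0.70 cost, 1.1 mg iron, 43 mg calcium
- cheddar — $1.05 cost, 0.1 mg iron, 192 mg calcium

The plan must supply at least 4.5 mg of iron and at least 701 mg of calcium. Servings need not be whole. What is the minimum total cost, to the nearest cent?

$4.91

Two binding constraints pin down two serving amounts, so the optimal mix uses at most two foods. The candidates are each food alone (scaled to the tighter of iron/calcium) and each pair with both constraints tight.
tempeh only: max(4.5/1.5, 701/69) = 10.16 servings → $16.76.
edamame only: max(4.5/2.4, 701/108) = 6.491 servings → $7.79.
sweet potato only: max(4.5/1.1, 701/43) = 16.3 servings → $11.41.
cheddar only: max(4.5/0.1, 701/192) = 45 servings → $47.25.
tempeh + edamame: the both-tight solution has a negative serving — not a feasible corner.
tempeh + sweet potato: the both-tight solution has a negative serving — not a feasible corner.
tempeh + cheddar with both tight: 2.824 servings and 2.636 servings → $7.43.
edamame + sweet potato: intersection lies outside the first quadrant.
edamame + cheddar with both tight: 1.764 servings and 2.659 servings → $4.91.
sweet potato + cheddar with both tight: 3.837 servings and 2.792 servings → $5.62.
The minimum over all feasible corners is $4.91.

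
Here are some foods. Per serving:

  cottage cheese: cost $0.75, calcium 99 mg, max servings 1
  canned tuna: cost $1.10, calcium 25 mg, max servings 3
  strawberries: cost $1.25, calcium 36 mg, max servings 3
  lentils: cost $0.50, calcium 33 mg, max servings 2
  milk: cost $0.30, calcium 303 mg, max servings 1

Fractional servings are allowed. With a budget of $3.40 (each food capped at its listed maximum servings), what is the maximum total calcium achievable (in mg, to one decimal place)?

506.9 mg

Calcium per dollar: milk 1010, cottage cheese 132, lentils 66, strawberries 28.8, canned tuna 22.73.
Take 1 serving of milk: spends $0.30, +303.0 mg calcium (running total 303.0 mg).
Take 1 serving of cottage cheese: spends $0.75, +99.0 mg calcium (running total 402.0 mg).
Take 2 servings of lentils: spends $1.00, +66.0 mg calcium (running total 468.0 mg).
Take 1.08 servings of strawberries: spends $1.35, +38.9 mg calcium (running total 506.9 mg).
Greedy by best ratio exhausts the cost allowance optimally: 506.9 mg.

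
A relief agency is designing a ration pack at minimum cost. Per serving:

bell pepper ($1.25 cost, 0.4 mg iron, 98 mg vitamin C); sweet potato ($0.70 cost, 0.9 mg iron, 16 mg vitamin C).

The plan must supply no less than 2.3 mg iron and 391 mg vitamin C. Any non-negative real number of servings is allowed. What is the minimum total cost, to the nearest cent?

$5.41

Two binding constraints pin down two serving amounts, so the optimal mix uses at most two foods. The candidates are each food alone (scaled to the tighter of iron/vitamin C) and each pair with both constraints tight.
bell pepper only: max(2.3/0.4, 391/98) = 5.75 servings → $7.19.
sweet potato only: max(2.3/0.9, 391/16) = 24.44 servings → $17.11.
bell pepper + sweet potato with both tight: 3.852 servings and 0.8435 servings → $5.41.
So the least-cost plan costs $5.41.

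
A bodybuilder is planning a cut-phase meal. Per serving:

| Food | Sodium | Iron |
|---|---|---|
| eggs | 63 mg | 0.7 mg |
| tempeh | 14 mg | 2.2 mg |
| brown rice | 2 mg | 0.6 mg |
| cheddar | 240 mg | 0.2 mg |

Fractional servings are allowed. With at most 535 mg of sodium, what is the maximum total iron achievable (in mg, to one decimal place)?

Iron per mg sodium: brown rice 0.3, tempeh 0.1571, eggs 0.01111, cheddar 0.0008333.
With no serving limits, spend the whole sodium allowance on brown rice: 535 mg / 2 mg × 0.6 mg = 160.5 mg.

160.5 mg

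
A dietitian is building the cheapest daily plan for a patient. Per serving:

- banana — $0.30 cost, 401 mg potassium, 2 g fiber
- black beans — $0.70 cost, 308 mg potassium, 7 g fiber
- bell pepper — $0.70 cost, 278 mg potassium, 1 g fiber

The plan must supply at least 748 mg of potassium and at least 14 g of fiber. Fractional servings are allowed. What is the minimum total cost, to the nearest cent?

$1.44

The cheapest plan sits at a corner of the feasible region — with two constraints it uses at most two foods.
banana only: max(748/401, 14/2) = 7 servings → $2.10.
black beans only: max(748/308, 14/7) = 2.429 servings → $1.70.
bell pepper only: max(748/278, 14/1) = 14 servings → $9.80.
banana + black beans with both tight: 0.4217 servings and 1.88 servings → $1.44.
banana + bell pepper with both targets exact would need a negative amount; discard.
black beans + bell pepper with both tight: 1.919 servings and 0.5641 servings → $1.74.
Cheapest feasible corner: $1.44.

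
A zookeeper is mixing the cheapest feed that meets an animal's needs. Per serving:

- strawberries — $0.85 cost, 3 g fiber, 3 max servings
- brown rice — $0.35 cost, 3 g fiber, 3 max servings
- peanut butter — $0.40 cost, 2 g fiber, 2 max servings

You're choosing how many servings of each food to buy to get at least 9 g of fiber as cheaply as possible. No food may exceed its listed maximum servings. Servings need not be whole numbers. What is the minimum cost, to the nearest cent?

$1.05

Cost per g of fiber: brown rice $0.1167, peanut butter $0.2000, strawberries $0.2833.
Take 3 servings of brown rice: +9.0 g fiber for $1.05 (total $1.05, still need 0.0 g).
Filling from the cheapest source first is optimal under one linear minimum: $1.05.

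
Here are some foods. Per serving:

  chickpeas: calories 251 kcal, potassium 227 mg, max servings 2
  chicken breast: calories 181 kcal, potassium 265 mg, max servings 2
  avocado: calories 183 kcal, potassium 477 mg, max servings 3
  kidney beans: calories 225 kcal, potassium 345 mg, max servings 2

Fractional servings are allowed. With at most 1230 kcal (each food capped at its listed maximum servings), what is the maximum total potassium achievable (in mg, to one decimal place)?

Potassium per kcal: avocado 2.607, kidney beans 1.533, chicken breast 1.464, chickpeas 0.9044.
Take 3 servings of avocado: uses 549 kcal, +1431.0 mg potassium (running total 1431.0 mg).
Take 2 servings of kidney beans: uses 450 kcal, +690.0 mg potassium (running total 2121.0 mg).
Take 1.276 servings of chicken breast: uses 231 kcal, +338.2 mg potassium (running total 2459.2 mg).
Greedy by best ratio exhausts the calories allowance optimally: 2459.2 mg.

2459.2 mg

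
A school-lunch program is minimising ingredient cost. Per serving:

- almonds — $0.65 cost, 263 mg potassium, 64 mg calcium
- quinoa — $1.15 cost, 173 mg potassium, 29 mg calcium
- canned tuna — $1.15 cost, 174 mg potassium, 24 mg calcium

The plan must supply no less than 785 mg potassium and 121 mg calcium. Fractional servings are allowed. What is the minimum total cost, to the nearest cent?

almonds only: max(785/263, 121/64) = 2.985 servings → $1.94.
quinoa only: max(785/173, 121/29) = 4.538 servings → $5.22.
canned tuna only: max(785/174, 121/24) = 5.042 servings → $5.80.
almonds + quinoa: intersection lies outside the first quadrant.
almonds + canned tuna with both tight: 0.459 servings and 3.818 servings → $4.69.
quinoa + canned tuna with both tight: 2.477 servings and 2.049 servings → $5.20.
So the least-cost plan costs $1.94.

$1.94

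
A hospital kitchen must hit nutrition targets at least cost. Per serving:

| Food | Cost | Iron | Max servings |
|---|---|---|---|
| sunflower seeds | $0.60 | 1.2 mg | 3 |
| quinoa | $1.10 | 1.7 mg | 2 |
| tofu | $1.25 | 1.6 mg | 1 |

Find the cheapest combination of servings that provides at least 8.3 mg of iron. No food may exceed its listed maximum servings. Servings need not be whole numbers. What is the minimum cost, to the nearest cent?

Cost per mg of iron: sunflower seeds $0.5000, quinoa $0.6471, tofu $0.7812.
Take 3 servings of sunflower seeds: +3.6 mg iron for $1.80 (total $1.80, still need 4.7 mg).
Take 2 servings of quinoa: +3.4 mg iron for $2.20 (total $4.00, still need 1.3 mg).
Take 0.8125 servings of tofu: +1.3 mg iron for $1.02 (total $5.02, still need 0.0 mg).
Filling from the cheapest source first is optimal under one linear minimum: $5.02.

$5.02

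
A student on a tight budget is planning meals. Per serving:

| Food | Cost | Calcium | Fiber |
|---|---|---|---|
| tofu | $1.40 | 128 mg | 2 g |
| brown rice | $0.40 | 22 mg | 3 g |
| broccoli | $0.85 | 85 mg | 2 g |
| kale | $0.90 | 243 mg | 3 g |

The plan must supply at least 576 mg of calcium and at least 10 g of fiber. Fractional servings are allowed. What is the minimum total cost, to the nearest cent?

$2.47

A basic optimal solution has at most two foods positive. Try each food alone and each pair with both targets met exactly.
tofu only: max(576/128, 10/2) = 5 servings → $7.00.
brown rice only: max(576/22, 10/3) = 26.18 servings → $10.47.
broccoli only: max(576/85, 10/2) = 6.776 servings → $5.76.
kale only: max(576/243, 10/3) = 3.333 servings → $3.00.
tofu + brown rice with both tight: 4.435 servings and 0.3765 servings → $6.36.
tofu + broccoli with both tight: 3.512 servings and 1.488 servings → $6.18.
tofu + kale: the both-tight solution has a negative serving — not a feasible corner.
brown rice + broccoli: the both-tight solution has a negative serving — not a feasible corner.
brown rice + kale with both tight: 1.059 servings and 2.275 servings → $2.47.
broccoli + kale with both tight: 3.039 servings and 1.307 servings → $3.76.
The minimum over all feasible corners is $2.47.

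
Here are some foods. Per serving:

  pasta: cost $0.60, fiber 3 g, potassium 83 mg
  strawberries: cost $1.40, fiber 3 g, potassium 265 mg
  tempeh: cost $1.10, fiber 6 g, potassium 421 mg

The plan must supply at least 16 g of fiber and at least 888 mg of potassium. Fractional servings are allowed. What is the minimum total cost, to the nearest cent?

This is a tiny linear program; its minimum lies at a vertex of the feasible set. List the vertices and price them.
pasta only: max(16/3, 888/83) = 10.7 servings → $6.42.
strawberries only: max(16/3, 888/265) = 5.333 servings → $7.47.
tempeh only: max(16/6, 888/421) = 2.667 servings → $2.93.
pasta + strawberries with both tight: 2.886 servings and 2.447 servings → $5.16.
pasta + tempeh with both tight: 1.841 servings and 1.746 servings → $3.03.
strawberries + tempeh: intersection lies outside the first quadrant.
So the least-cost plan costs $2.93.

$2.93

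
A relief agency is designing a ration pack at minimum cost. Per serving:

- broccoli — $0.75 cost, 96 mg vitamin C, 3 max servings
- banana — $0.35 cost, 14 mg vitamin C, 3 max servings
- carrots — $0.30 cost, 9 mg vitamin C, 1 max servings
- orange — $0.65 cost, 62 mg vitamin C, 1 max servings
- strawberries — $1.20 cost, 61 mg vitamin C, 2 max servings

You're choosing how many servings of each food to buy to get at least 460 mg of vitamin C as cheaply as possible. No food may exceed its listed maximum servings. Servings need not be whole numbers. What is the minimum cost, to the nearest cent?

Cost per mg of vitamin C: broccoli $0.0078, orange $0.0105, strawberries $0.0197, banana $0.0250, carrots $0.0333.
Take 3 servings of broccoli: +288.0 mg vitamin C for $2.25 (total $2.25, still need 172.0 mg).
Take 1 serving of orange: +62.0 mg vitamin C for $0.65 (total $2.90, still need 110.0 mg).
Take 1.803 servings of strawberries: +110.0 mg vitamin C for $2.16 (total $5.06, still need 0.0 mg).
Greedy by cheapest-per-mg is optimal for a single linear constraint, so the minimum cost is $5.06.

$5.06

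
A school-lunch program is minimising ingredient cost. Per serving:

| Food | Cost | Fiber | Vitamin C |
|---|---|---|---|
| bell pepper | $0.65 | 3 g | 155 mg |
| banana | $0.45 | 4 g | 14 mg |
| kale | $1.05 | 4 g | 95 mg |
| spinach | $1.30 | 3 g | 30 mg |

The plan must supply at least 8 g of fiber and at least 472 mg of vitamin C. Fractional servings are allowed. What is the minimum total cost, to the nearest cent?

Two binding constraints pin down two serving amounts, so the optimal mix uses at most two foods. The candidates are each food alone (scaled to the tighter of fiber/vitamin C) and each pair with both constraints tight.
bell pepper only: max(8/3, 472/155) = 3.045 servings → $1.98.
banana only: max(8/4, 472/14) = 33.71 servings → $15.17.
kale only: max(8/4, 472/95) = 4.968 servings → $5.22.
spinach only: max(8/3, 472/30) = 15.73 servings → $20.45.
bell pepper + banana with both targets exact would need a negative amount; discard.
bell pepper + kale with both targets exact would need a negative amount; discard.
bell pepper + spinach: intersection lies outside the first quadrant.
banana + kale with both targets exact would need a negative amount; discard.
banana + spinach with both targets exact would need a negative amount; discard.
kale + spinach with both targets exact would need a negative amount; discard.
So the least-cost plan costs $1.98.

$1.98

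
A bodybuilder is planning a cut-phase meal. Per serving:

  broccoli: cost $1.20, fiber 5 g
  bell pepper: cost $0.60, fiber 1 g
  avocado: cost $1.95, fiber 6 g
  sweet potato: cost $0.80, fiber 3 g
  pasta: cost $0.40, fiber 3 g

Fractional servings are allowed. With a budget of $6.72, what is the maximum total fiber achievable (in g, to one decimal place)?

Fiber per dollar: pasta 7.5, broccoli 4.167, sweet potato 3.75, avocado 3.077, bell pepper 1.667.
With no serving limits, spend the whole cost allowance on pasta: $6.72 / $0.40 × 3 g = 50.4 g.

50.4 g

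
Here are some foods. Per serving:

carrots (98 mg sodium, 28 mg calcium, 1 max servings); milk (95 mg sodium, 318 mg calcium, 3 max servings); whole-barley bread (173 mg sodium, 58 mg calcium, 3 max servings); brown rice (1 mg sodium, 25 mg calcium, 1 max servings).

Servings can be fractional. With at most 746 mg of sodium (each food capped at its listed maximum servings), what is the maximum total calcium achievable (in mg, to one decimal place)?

Calcium per mg sodium: brown rice 25, milk 3.347, whole-barley bread 0.3353, carrots 0.2857.
Take 1 serving of brown rice: uses 1 mg sodium, +25.0 mg calcium (running total 25.0 mg).
Take 3 servings of milk: uses 285 mg sodium, +954.0 mg calcium (running total 979.0 mg).
Take 2.659 servings of whole-barley bread: uses 460 mg sodium, +154.2 mg calcium (running total 1133.2 mg).
Greedy by best ratio exhausts the sodium allowance optimally: 1133.2 mg.

1133.2 mg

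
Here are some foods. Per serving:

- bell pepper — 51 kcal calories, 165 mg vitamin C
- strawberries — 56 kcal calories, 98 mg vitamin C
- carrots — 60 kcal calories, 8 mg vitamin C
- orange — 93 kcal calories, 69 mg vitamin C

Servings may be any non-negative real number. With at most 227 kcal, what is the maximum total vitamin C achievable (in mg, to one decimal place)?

734.4 mg

Vitamin C per kcal: bell pepper 3.235, strawberries 1.75, orange 0.7419, carrots 0.1333.
With no serving limits, spend the whole calories allowance on bell pepper: 227 kcal / 51 kcal × 165 mg = 734.4 mg.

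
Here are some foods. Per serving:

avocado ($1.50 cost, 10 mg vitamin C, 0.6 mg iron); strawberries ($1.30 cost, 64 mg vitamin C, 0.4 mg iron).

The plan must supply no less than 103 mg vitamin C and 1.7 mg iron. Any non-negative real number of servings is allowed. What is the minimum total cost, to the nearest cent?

$4.64

At the optimum either one food covers both requirements or two foods hit both targets exactly; no other combination can be cheaper.
avocado only: max(103/10, 1.7/0.6) = 10.3 servings → $15.45.
strawberries only: max(103/64, 1.7/0.4) = 4.25 servings → $5.53.
avocado + strawberries with both tight: 1.965 servings and 1.302 servings → $4.64.
So the least-cost plan costs $4.64.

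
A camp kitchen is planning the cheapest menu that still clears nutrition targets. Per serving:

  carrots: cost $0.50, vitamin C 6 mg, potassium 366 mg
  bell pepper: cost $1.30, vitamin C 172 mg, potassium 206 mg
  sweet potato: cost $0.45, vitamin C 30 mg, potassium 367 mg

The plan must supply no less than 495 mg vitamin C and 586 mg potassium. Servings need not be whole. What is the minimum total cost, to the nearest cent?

$3.74

Minimising a linear cost over {vitamin C ≥ 495, potassium ≥ 586, servings ≥ 0} — the optimum is at a vertex, using one or two foods.
carrots only: max(495/6, 586/366) = 82.5 servings → $41.25.
bell pepper only: max(495/172, 586/206) = 2.878 servings → $3.74.
sweet potato only: max(495/30, 586/367) = 16.5 servings → $7.42.
carrots + bell pepper with both targets exact would need a negative amount; discard.
carrots + sweet potato: intersection lies outside the first quadrant.
bell pepper + sweet potato with both targets exact would need a negative amount; discard.
So the least-cost plan costs $3.74.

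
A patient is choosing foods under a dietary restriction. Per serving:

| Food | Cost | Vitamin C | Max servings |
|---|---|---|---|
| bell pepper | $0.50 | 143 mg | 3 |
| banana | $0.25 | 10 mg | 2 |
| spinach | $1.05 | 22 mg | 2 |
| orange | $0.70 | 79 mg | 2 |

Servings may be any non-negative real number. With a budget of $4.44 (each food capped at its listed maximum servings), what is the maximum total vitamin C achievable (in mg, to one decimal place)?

Vitamin C per dollar: bell pepper 286, orange 112.9, banana 40, spinach 20.95.
Take 3 servings of bell pepper: spends $1.50, +429.0 mg vitamin C (running total 429.0 mg).
Take 2 servings of orange: spends $1.40, +158.0 mg vitamin C (running total 587.0 mg).
Take 2 servings of banana: spends $0.50, +20.0 mg vitamin C (running total 607.0 mg).
Take 0.9905 servings of spinach: spends $1.04, +21.8 mg vitamin C (running total 628.8 mg).
Filling greedily by vitamin C-per-dollar is optimal for one linear limit, giving 628.8 mg.

628.8 mg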